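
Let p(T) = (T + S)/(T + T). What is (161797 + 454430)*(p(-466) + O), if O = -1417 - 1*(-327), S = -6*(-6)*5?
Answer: -312918221919/466 ≈ -6.7150e+8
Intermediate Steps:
S = 180 (S = 36*5 = 180)
p(T) = (180 + T)/(2*T) (p(T) = (T + 180)/(T + T) = (180 + T)/((2*T)) = (180 + T)*(1/(2*T)) = (180 + T)/(2*T))
O = -1090 (O = -1417 + 327 = -1090)
(161797 + 454430)*(p(-466) + O) = (161797 + 454430)*((½)*(180 - 466)/(-466) - 1090) = 616227*((½)*(-1/466)*(-286) - 1090) = 616227*(143/466 - 1090) = 616227*(-507797/466) = -312918221919/466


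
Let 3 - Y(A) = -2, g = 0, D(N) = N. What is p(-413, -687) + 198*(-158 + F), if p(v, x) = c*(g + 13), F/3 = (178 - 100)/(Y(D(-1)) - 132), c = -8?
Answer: -4032608/127 ≈ -31753.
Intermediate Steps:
Y(A) = 5 (Y(A) = 3 - 1*(-2) = 3 + 2 = 5)
F = -234/127 (F = 3*((178 - 100)/(5 - 132)) = 3*(78/(-127)) = 3*(78*(-1/127)) = 3*(-78/127) = -234/127 ≈ -1.8425)
p(v, x) = -104 (p(v, x) = -8*(0 + 13) = -8*13 = -104)
p(-413, -687) + 198*(-158 + F) = -104 + 198*(-158 - 234/127) = -104 + 198*(-20300/127) = -104 - 4019400/127 = -4032608/127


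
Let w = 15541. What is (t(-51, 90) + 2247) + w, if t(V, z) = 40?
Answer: 17828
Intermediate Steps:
(t(-51, 90) + 2247) + w = (40 + 2247) + 15541 = 2287 + 15541 = 17828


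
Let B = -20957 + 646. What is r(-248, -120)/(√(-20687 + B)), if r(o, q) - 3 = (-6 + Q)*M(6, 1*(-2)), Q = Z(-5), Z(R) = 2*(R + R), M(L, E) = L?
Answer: 51*I*√40998/13666 ≈ 0.75563*I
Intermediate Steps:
B = -20311
Z(R) = 4*R (Z(R) = 2*(2*R) = 4*R)
Q = -20 (Q = 4*(-5) = -20)
r(o, q) = -153 (r(o, q) = 3 + (-6 - 20)*6 = 3 - 26*6 = 3 - 156 = -153)
r(-248, -120)/(√(-20687 + B)) = -153/√(-20687 - 20311) = -153*(-I*√40998/40998) = -(-51)*I*√40998/13666 = 51*I*√40998/13666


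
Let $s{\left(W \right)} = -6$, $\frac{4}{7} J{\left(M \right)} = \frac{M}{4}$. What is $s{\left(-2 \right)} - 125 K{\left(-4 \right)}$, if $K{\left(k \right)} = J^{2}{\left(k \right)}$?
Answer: $- \frac{6221}{16} \approx -388.81$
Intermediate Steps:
$J{\left(M \right)} = \frac{7 M}{16}$ ($J{\left(M \right)} = \frac{7 \frac{M}{4}}{4} = \frac{7 M}{16}$)
$K{\left(k \right)} = \frac{49 k^{2}}{256}$ ($K{\left(k \right)} = \left(\frac{7 k}{16}\right)^{2} = \frac{49 k^{2}}{256}$)
$s{\left(-2 \right)} - 125 K{\left(-4 \right)} = -6 - 125 \frac{49 \left(-4\right)^{2}}{256} = -6 - 125 \cdot \frac{49}{256} \cdot 16 = -6 - \frac{6125}{16} = - \frac{6221}{16}$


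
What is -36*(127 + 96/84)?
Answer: -32292/7 ≈ -4613.1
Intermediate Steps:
-36*(127 + 96/84) = -36*(127 + 96*(1/84)) = -36*(127 + 8/7) = -36*897/7 = -32292/7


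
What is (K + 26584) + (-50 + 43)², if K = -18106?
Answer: 8527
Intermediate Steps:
(K + 26584) + (-50 + 43)² = (-18106 + 26584) + (-50 + 43)² = 8478 + (-7)² = 8478 + 49 = 8527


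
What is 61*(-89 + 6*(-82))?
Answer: -35441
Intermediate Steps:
61*(-89 + 6*(-82)) = 61*(-89 - 492) = 61*(-581) = -35441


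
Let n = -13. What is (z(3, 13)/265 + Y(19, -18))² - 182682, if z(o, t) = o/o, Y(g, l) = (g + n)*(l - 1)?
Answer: -11916259769/70225 ≈ -1.6969e+5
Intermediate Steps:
Y(g, l) = (-1 + l)*(-13 + g) (Y(g, l) = (g - 13)*(l - 1) = (-13 + g)*(-1 + l) = (-1 + l)*(-13 + g))
z(o, t) = 1
(z(3, 13)/265 + Y(19, -18))² - 182682 = (1/265 + (13 - 1*19 - 13*(-18) + 19*(-18)))² - 182682 = (1*(1/265) + (13 - 19 + 234 - 342))² - 182682 = (1/265 - 114)² - 182682 = (-30209/265)² - 182682 = 912583681/70225 - 182682 = -11916259769/70225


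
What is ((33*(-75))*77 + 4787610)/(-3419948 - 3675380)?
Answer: -4597035/7095328 ≈ -0.64790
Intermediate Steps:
((33*(-75))*77 + 4787610)/(-3419948 - 3675380) = (-2475*77 + 4787610)/(-7095328) = (-190575 + 4787610)*(-1/7095328) = 4597035*(-1/7095328) = -4597035/7095328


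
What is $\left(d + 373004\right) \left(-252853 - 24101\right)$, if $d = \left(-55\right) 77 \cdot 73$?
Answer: $-17683235946$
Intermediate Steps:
$d = -309155$ ($d = \left(-4235\right) 73 = -309155$)
$\left(d + 373004\right) \left(-252853 - 24101\right) = \left(-309155 + 373004\right) \left(-252853 - 24101\right) = 63849 \left(-276954\right) = -17683235946$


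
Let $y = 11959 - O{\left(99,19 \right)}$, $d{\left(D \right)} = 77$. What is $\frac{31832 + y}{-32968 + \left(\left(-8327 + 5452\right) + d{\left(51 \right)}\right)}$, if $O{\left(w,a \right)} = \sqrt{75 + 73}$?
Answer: $- \frac{14597}{11922} + \frac{\sqrt{37}}{17883} \approx -1.224$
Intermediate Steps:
$O{\left(w,a \right)} = 2 \sqrt{37}$ ($O{\left(w,a \right)} = \sqrt{148} = 2 \sqrt{37}$)
$y = 11959 - 2 \sqrt{37} \approx 11947.0$
$\frac{31832 + y}{-32968 + \left(\left(-8327 + 5452\right) + d{\left(51 \right)}\right)} = \frac{31832 + \left(11959 - 2 \sqrt{37}\right)}{-32968 + \left(\left(-8327 + 5452\right) + 77\right)} = \frac{43791 - 2 \sqrt{37}}{-32968 + \left(-2875 + 77\right)} = \frac{43791 - 2 \sqrt{37}}{-32968 - 2798} = \frac{43791 - 2 \sqrt{37}}{-35766} = \left(43791 - 2 \sqrt{37}\right) \left(- \frac{1}{35766}\right) = - \frac{14597}{11922} + \frac{\sqrt{37}}{17883}$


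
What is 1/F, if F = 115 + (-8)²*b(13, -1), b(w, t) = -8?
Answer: -1/397 ≈ -0.0025189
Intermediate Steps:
F = -397 (F = 115 + (-8)²*(-8) = 115 + 64*(-8) = 115 - 512 = -397)
1/F = 1/(-397) = -1/397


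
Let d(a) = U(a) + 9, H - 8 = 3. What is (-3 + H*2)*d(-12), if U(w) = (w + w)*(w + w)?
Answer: 11115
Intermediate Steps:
U(w) = 4*w² (U(w) = (2*w)*(2*w) = 4*w²)
H = 11 (H = 8 + 3 = 11)
d(a) = 9 + 4*a² (d(a) = 4*a² + 9 = 9 + 4*a²)
(-3 + H*2)*d(-12) = (-3 + 11*2)*(9 + 4*(-12)²) = (-3 + 22)*(9 + 4*144) = 19*(9 + 576) = 19*585 = 11115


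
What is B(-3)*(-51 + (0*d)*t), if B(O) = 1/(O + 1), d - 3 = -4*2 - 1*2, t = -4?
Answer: 51/2 ≈ 25.500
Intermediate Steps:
d = -7 (d = 3 + (-4*2 - 1*2) = 3 + (-8 - 2) = 3 - 10 = -7)
B(O) = 1/(1 + O)
B(-3)*(-51 + (0*d)*t) = (-51 + (0*(-7))*(-4))/(1 - 3) = (-51 + 0*(-4))/(-2) = -(-51 + 0)/2 = -½*(-51) = 51/2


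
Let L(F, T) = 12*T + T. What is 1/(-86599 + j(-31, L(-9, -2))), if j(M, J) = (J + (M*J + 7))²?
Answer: 1/532770 ≈ 1.8770e-6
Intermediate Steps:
L(F, T) = 13*T
j(M, J) = (7 + J + J*M)² (j(M, J) = (J + (J*M + 7))² = (J + (7 + J*M))² = (7 + J + J*M)²)
1/(-86599 + j(-31, L(-9, -2))) = 1/(-86599 + (7 + 13*(-2) + (13*(-2))*(-31))²) = 1/(-86599 + (7 - 26 - 26*(-31))²) = 1/(-86599 + (7 - 26 + 806)²) = 1/(-86599 + 787²) = 1/(-86599 + 619369) = 1/532770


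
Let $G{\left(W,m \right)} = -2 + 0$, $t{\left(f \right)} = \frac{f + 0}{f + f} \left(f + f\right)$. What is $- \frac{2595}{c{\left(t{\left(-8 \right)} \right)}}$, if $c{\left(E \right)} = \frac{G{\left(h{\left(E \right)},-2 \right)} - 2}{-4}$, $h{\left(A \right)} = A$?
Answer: $-2595$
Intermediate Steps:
$t{\left(f \right)} = f$ ($t{\left(f \right)} = \frac{f}{2 f} 2 f = f \frac{1}{2 f} 2 f = \frac{2 f}{2} = f$)
$G{\left(W,m \right)} = -2$
$c{\left(E \right)} = 1$ ($c{\left(E \right)} = \frac{-2 - 2}{-4} = \left(-4\right) \left(- \frac{1}{4}\right) = 1$)
$- \frac{2595}{c{\left(t{\left(-8 \right)} \right)}} = - \frac{2595}{1} = \left(-2595\right) 1 = -2595$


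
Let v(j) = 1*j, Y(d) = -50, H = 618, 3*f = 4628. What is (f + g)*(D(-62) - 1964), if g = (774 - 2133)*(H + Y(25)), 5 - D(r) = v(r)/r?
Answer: 4529771680/3 ≈ 1.5099e+9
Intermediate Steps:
f = 4628/3 (f = (⅓)*4628 = 4628/3 ≈ 1542.7)
v(j) = j
D(r) = 4 (D(r) = 5 - r/r = 5 - 1*1 = 5 - 1 = 4)
g = -771912 (g = (774 - 2133)*(618 - 50) = -1359*568 = -771912)
(f + g)*(D(-62) - 1964) = (4628/3 - 771912)*(4 - 1964) = -2311108/3*(-1960) = 4529771680/3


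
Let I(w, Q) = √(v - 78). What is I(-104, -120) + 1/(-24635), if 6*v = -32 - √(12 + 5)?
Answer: -1/24635 + I*√(3000 + 6*√17)/6 ≈ -4.0593e-5 + 9.1663*I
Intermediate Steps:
v = -16/3 - √17/6 (v = (-32 - √(12 + 5))/6 = (-32 - √17)/6 = -16/3 - √17/6 ≈ -6.0205)
I(w, Q) = √(-250/3 - √17/6) (I(w, Q) = √((-16/3 - √17/6) - 78) = √(-250/3 - √17/6))
I(-104, -120) + 1/(-24635) = √(-3000 - 6*√17)/6 + 1/(-24635) = √(-3000 - 6*√17)/6 - 1/24635 = -1/24635 + √(-3000 - 6*√17)/6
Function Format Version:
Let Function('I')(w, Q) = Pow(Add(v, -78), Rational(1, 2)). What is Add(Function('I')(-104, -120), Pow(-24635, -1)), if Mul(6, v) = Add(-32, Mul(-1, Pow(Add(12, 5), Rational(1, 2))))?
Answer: Add(Rational(-1, 24635), Mul(Rational(1, 6), I, Pow(Add(3000, Mul(6, Pow(17, Rational(1, 2)))), Rational(1, 2)))) ≈ Add(-4.0593e-5, Mul(9.1663, I))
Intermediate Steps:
v = Add(Rational(-16, 3), Mul(Rational(-1, 6), Pow(17, Rational(1, 2)))) (v = Mul(Rational(1, 6), Add(-32, Mul(-1, Pow(Add(12, 5), Rational(1, 2))))) = Mul(Rational(1, 6), Add(-32, Mul(-1, Pow(17, Rational(1, 2))))) = Add(Rational(-16, 3), Mul(Rational(-1, 6), Pow(17, Rational(1, 2)))) ≈ -6.0205)
Function('I')(w, Q) = Pow(Add(Rational(-250, 3), Mul(Rational(-1, 6), Pow(17, Rational(1, 2)))), Rational(1, 2)) (Function('I')(w, Q) = Pow(Add(Add(Rational(-16, 3), Mul(Rational(-1, 6), Pow(17, Rational(1, 2)))), -78), Rational(1, 2)) = Pow(Add(Rational(-250, 3), Mul(Rational(-1, 6), Pow(17, Rational(1, 2)))), Rational(1, 2)))
Add(Function('I')(-104, -120), Pow(-24635, -1)) = Add(Mul(Rational(1, 6), Pow(Add(-3000, Mul(-6, Pow(17, Rational(1, 2)))), Rational(1, 2))), Pow(-24635, -1)) = Add(Mul(Rational(1, 6), Pow(Add(-3000, Mul(-6, Pow(17, Rational(1, 2)))), Rational(1, 2))), Rational(-1, 24635)) = Add(Rational(-1, 24635), Mul(Rational(1, 6), Pow(Add(-3000, Mul(-6, Pow(17, Rational(1, 2)))), Rational(1, 2))))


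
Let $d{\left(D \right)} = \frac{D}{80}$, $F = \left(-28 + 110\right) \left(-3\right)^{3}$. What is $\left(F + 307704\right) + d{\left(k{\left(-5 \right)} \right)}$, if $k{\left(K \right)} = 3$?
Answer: $\frac{24439203}{80} \approx 3.0549 \cdot 10^{5}$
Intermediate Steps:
$F = -2214$ ($F = 82 \left(-27\right) = -2214$)
$d{\left(D \right)} = \frac{D}{80}$ ($d{\left(D \right)} = D \frac{1}{80} = \frac{D}{80}$)
$\left(F + 307704\right) + d{\left(k{\left(-5 \right)} \right)} = \left(-2214 + 307704\right) + \frac{1}{80} \cdot 3 = 305490 + \frac{3}{80} = \frac{24439203}{80}$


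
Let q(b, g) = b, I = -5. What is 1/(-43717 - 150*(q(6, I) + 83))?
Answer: -1/57067 ≈ -1.7523e-5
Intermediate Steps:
1/(-43717 - 150*(q(6, I) + 83)) = 1/(-43717 - 150*(6 + 83)) = 1/(-43717 - 150*89) = 1/(-43717 - 13350) = 1/(-57067) = -1/57067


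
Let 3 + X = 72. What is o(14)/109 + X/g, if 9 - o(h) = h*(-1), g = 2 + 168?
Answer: 11431/18530 ≈ 0.61689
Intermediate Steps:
X = 69 (X = -3 + 72 = 69)
g = 170
o(h) = 9 + h (o(h) = 9 - h*(-1) = 9 - (-1)*h = 9 + h)
o(14)/109 + X/g = (9 + 14)/109 + 69/170 = 23*(1/109) + 69*(1/170) = 23/109 + 69/170 = 11431/18530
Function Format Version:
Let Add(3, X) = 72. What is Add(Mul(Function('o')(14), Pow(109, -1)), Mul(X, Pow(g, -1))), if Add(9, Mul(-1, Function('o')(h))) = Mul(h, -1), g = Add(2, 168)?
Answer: Rational(11431, 18530) ≈ 0.61689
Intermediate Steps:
X = 69 (X = Add(-3, 72) = 69)
g = 170
Function('o')(h) = Add(9, h) (Function('o')(h) = Add(9, Mul(-1, Mul(h, -1))) = Add(9, Mul(-1, Mul(-1, h))) = Add(9, h))
Add(Mul(Function('o')(14), Pow(109, -1)), Mul(X, Pow(g, -1))) = Add(Mul(Add(9, 14), Pow(109, -1)), Mul(69, Pow(170, -1))) = Add(Mul(23, Rational(1, 109)), Mul(69, Rational(1, 170))) = Add(Rational(23, 109), Rational(69, 170)) = Rational(11431, 18530)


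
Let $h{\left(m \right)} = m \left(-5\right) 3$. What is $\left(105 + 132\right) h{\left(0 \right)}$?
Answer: $0$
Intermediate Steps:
$h{\left(m \right)} = - 15 m$ ($h{\left(m \right)} = - 5 m 3 = - 15 m$)
$\left(105 + 132\right) h{\left(0 \right)} = \left(105 + 132\right) \left(\left(-15\right) 0\right) = 237 \cdot 0 = 0$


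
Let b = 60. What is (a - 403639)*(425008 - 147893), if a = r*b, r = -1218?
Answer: -132105985685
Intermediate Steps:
a = -73080 (a = -1218*60 = -73080)
(a - 403639)*(425008 - 147893) = (-73080 - 403639)*(425008 - 147893) = -476719*277115 = -132105985685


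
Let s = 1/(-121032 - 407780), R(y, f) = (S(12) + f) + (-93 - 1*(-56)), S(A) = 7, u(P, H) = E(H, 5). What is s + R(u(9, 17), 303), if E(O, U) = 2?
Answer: 144365675/528812 ≈ 273.00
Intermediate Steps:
u(P, H) = 2
R(y, f) = -30 + f (R(y, f) = (7 + f) + (-93 - 1*(-56)) = (7 + f) + (-93 + 56) = (7 + f) - 37 = -30 + f)
s = -1/528812 (s = 1/(-528812) = -1/528812 ≈ -1.8910e-6)
s + R(u(9, 17), 303) = -1/528812 + (-30 + 303) = -1/528812 + 273 = 144365675/528812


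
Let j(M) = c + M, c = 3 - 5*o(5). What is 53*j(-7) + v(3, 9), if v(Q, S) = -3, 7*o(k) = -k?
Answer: -180/7 ≈ -25.714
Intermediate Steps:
o(k) = -k/7 (o(k) = (-k)/7 = -k/7)
c = 46/7 (c = 3 - (-5)*5/7 = 3 - 5*(-5/7) = 3 + 25/7 = 46/7 ≈ 6.5714)
j(M) = 46/7 + M
53*j(-7) + v(3, 9) = 53*(46/7 - 7) - 3 = 53*(-3/7) - 3 = -159/7 - 3 = -180/7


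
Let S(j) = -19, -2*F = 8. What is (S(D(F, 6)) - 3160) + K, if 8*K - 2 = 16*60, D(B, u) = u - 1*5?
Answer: -12235/4 ≈ -3058.8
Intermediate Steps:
F = -4 (F = -½*8 = -4)
D(B, u) = -5 + u (D(B, u) = u - 5 = -5 + u)
K = 481/4 (K = ¼ + (16*60)/8 = ¼ + (⅛)*960 = ¼ + 120 = 481/4 ≈ 120.25)
(S(D(F, 6)) - 3160) + K = (-19 - 3160) + 481/4 = -3179 + 481/4 = -12235/4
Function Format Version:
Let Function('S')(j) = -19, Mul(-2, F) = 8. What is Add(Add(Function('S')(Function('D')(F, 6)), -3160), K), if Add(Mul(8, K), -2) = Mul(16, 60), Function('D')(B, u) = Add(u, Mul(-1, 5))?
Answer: Rational(-12235, 4) ≈ -3058.8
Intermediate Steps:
F = -4 (F = Mul(Rational(-1, 2), 8) = -4)
Function('D')(B, u) = Add(-5, u) (Function('D')(B, u) = Add(u, -5) = Add(-5, u))
K = Rational(481, 4) (K = Add(Rational(1, 4), Mul(Rational(1, 8), Mul(16, 60))) = Add(Rational(1, 4), Mul(Rational(1, 8), 960)) = Add(Rational(1, 4), 120) = Rational(481, 4) ≈ 120.25)
Add(Add(Function('S')(Function('D')(F, 6)), -3160), K) = Add(Add(-19, -3160), Rational(481, 4)) = Add(-3179, Rational(481, 4)) = Rational(-12235, 4)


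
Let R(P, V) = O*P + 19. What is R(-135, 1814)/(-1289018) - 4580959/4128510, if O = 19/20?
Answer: -11808975137089/10643447406360 ≈ -1.1095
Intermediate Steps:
O = 19/20 (O = 19*(1/20) = 19/20 ≈ 0.95000)
R(P, V) = 19 + 19*P/20 (R(P, V) = 19*P/20 + 19 = 19 + 19*P/20)
R(-135, 1814)/(-1289018) - 4580959/4128510 = (19 + (19/20)*(-135))/(-1289018) - 4580959/4128510 = (19 - 513/4)*(-1/1289018) - 4580959*1/4128510 = -437/4*(-1/1289018) - 4580959/4128510 = 437/5156072 - 4580959/4128510 = -11808975137089/10643447406360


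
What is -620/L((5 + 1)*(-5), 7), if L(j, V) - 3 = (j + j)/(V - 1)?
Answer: 620/7 ≈ 88.571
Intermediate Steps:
L(j, V) = 3 + 2*j/(-1 + V) (L(j, V) = 3 + (j + j)/(V - 1) = 3 + (2*j)/(-1 + V) = 3 + 2*j/(-1 + V))
-620/L((5 + 1)*(-5), 7) = -620*(-1 + 7)/(-3 + 2*((5 + 1)*(-5)) + 3*7) = -620*6/(-3 + 2*(6*(-5)) + 21) = -620*6/(-3 + 2*(-30) + 21) = -620*6/(-3 - 60 + 21) = -620/((⅙)*(-42)) = -620/(-7) = -620*(-⅐) = 620/7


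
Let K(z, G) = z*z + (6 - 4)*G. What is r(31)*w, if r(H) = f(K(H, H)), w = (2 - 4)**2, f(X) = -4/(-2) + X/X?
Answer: 12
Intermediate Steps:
K(z, G) = z**2 + 2*G
f(X) = 3 (f(X) = -4*(-1/2) + 1 = 2 + 1 = 3)
w = 4 (w = (-2)**2 = 4)
r(H) = 3
r(31)*w = 3*4 = 12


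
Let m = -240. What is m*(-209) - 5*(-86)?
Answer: 50590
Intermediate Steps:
m*(-209) - 5*(-86) = -240*(-209) - 5*(-86) = 50160 + 430 = 50590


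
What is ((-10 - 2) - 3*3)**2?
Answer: 441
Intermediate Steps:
((-10 - 2) - 3*3)**2 = (-12 - 9)**2 = (-21)**2 = 441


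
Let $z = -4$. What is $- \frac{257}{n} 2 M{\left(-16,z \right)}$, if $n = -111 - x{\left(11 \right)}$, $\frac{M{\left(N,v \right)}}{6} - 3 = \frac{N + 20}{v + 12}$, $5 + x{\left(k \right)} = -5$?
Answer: $\frac{10794}{101} \approx 106.87$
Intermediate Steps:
$x{\left(k \right)} = -10$ ($x{\left(k \right)} = -5 - 5 = -10$)
$M{\left(N,v \right)} = 18 + \frac{6 \left(20 + N\right)}{12 + v}$ ($M{\left(N,v \right)} = 18 + 6 \frac{N + 20}{v + 12} = 18 + 6 \frac{20 + N}{12 + v} = 18 + \frac{6 \left(20 + N\right)}{12 + v}$)
$n = -101$ ($n = -111 - -10 = -111 + 10 = -101$)
$- \frac{257}{n} 2 M{\left(-16,z \right)} = - \frac{257}{-101} \cdot 2 \frac{6 \left(56 - 16 + 3 \left(-4\right)\right)}{12 - 4} = \left(-257\right) \left(- \frac{1}{101}\right) 2 \frac{6 \left(56 - 16 - 12\right)}{8} = \frac{257 \cdot 2 \cdot 6 \cdot \frac{1}{8} \cdot 28}{101} = \frac{257 \cdot 2 \cdot 21}{101} = \frac{257}{101} \cdot 42 = \frac{10794}{101}$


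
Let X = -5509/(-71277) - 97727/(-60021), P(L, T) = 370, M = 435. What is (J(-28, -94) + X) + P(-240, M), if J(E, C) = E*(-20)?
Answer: 1328648327626/1426038939 ≈ 931.71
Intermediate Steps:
X = 2432114356/1426038939 (X = -5509*(-1/71277) - 97727*(-1/60021) = 5509/71277 + 97727/60021 = 2432114356/1426038939 ≈ 1.7055)
J(E, C) = -20*E
(J(-28, -94) + X) + P(-240, M) = (-20*(-28) + 2432114356/1426038939) + 370 = (560 + 2432114356/1426038939) + 370 = 801013920196/1426038939 + 370 = 1328648327626/1426038939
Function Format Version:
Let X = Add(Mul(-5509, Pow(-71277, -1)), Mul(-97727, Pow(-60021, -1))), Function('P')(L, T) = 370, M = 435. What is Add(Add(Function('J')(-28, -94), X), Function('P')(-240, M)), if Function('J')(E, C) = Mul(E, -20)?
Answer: Rational(1328648327626, 1426038939) ≈ 931.71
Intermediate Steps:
X = Rational(2432114356, 1426038939) (X = Add(Mul(-5509, Rational(-1, 71277)), Mul(-97727, Rational(-1, 60021))) = Add(Rational(5509, 71277), Rational(97727, 60021)) = Rational(2432114356, 1426038939) ≈ 1.7055)
Function('J')(E, C) = Mul(-20, E)
Add(Add(Function('J')(-28, -94), X), Function('P')(-240, M)) = Add(Add(Mul(-20, -28), Rational(2432114356, 1426038939)), 370) = Add(Add(560, Rational(2432114356, 1426038939)), 370) = Add(Rational(801013920196, 1426038939), 370) = Rational(1328648327626, 1426038939)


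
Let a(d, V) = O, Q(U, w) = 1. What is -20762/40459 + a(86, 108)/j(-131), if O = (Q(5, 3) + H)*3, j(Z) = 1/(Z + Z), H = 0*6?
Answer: -31821536/40459 ≈ -786.51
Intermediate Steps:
H = 0
j(Z) = 1/(2*Z)
O = 3 (O = (1 + 0)*3 = 1*3 = 3)
a(d, V) = 3
-20762/40459 + a(86, 108)/j(-131) = -20762/40459 + 3/(((½)/(-131))) = -20762*1/40459 + 3/(((½)*(-1/131))) = -20762/40459 + 3/(-1/262) = -20762/40459 + 3*(-262) = -20762/40459 - 786 = -31821536/40459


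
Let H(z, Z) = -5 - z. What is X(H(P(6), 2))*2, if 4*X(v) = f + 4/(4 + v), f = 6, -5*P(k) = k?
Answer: 13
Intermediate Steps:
P(k) = -k/5
X(v) = 3/2 + 1/(4 + v) (X(v) = (6 + 4/(4 + v))/4 = 3/2 + 1/(4 + v))
X(H(P(6), 2))*2 = ((14 + 3*(-5 - (-1)*6/5))/(2*(4 + (-5 - (-1)*6/5))))*2 = ((14 + 3*(-5 - 1*(-6/5)))/(2*(4 + (-5 - 1*(-6/5)))))*2 = ((14 + 3*(-5 + 6/5))/(2*(4 + (-5 + 6/5))))*2 = ((14 + 3*(-19/5))/(2*(4 - 19/5)))*2 = ((14 - 57/5)/(2*(⅕)))*2 = ((½)*5*(13/5))*2 = (13/2)*2 = 13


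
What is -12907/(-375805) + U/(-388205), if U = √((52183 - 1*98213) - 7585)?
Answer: 12907/375805 - I*√53615/388205 ≈ 0.034345 - 0.00059646*I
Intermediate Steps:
U = I*√53615 (U = √((52183 - 98213) - 7585) = √(-46030 - 7585) = √(-53615) = I*√53615 ≈ 231.55*I)
-12907/(-375805) + U/(-388205) = -12907/(-375805) + (I*√53615)/(-388205) = -12907*(-1/375805) + (I*√53615)*(-1/388205) = 12907/375805 - I*√53615/388205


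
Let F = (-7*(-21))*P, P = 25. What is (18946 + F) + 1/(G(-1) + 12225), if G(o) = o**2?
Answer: 276564347/12226 ≈ 22621.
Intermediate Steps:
F = 3675 (F = -7*(-21)*25 = 147*25 = 3675)
(18946 + F) + 1/(G(-1) + 12225) = (18946 + 3675) + 1/((-1)**2 + 12225) = 22621 + 1/(1 + 12225) = 22621 + 1/12226 = 276564347/12226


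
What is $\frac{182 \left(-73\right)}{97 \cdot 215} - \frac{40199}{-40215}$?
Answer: $\frac{60810731}{167736765} \approx 0.36254$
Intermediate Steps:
$\frac{182 \left(-73\right)}{97 \cdot 215} - \frac{40199}{-40215} = - \frac{13286}{20855} - - \frac{40199}{40215} = \left(-13286\right) \frac{1}{20855} + \frac{40199}{40215} = - \frac{13286}{20855} + \frac{40199}{40215} = \frac{60810731}{167736765}$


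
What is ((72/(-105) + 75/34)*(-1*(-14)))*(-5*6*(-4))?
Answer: 43416/17 ≈ 2553.9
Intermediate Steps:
((72/(-105) + 75/34)*(-1*(-14)))*(-5*6*(-4)) = ((72*(-1/105) + 75*(1/34))*14)*(-30*(-4)) = ((-24/35 + 75/34)*14)*120 = ((1809/1190)*14)*120 = (1809/85)*120 = 43416/17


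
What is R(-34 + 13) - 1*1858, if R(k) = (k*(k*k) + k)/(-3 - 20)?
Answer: -33452/23 ≈ -1454.4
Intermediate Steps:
R(k) = -k/23 - k³/23 (R(k) = (k*k² + k)/(-23) = (k³ + k)*(-1/23) = (k + k³)*(-1/23) = -k/23 - k³/23)
R(-34 + 13) - 1*1858 = -(-34 + 13)*(1 + (-34 + 13)²)/23 - 1*1858 = -1/23*(-21)*(1 + (-21)²) - 1858 = -1/23*(-21)*(1 + 441) - 1858 = -1/23*(-21)*442 - 1858 = 9282/23 - 1858 = -33452/23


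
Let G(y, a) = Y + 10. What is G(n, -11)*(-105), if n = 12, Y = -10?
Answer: 0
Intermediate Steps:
G(y, a) = 0 (G(y, a) = -10 + 10 = 0)
G(n, -11)*(-105) = 0*(-105) = 0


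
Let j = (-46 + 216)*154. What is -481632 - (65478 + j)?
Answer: -573290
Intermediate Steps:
j = 26180 (j = 170*154 = 26180)
-481632 - (65478 + j) = -481632 - (65478 + 26180) = -481632 - 1*91658 = -481632 - 91658 = -573290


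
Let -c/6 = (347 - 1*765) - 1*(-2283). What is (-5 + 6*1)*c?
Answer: -11190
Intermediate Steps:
c = -11190 (c = -6*((347 - 1*765) - 1*(-2283)) = -6*((347 - 765) + 2283) = -6*(-418 + 2283) = -6*1865 = -11190)
(-5 + 6*1)*c = (-5 + 6*1)*(-11190) = (-5 + 6)*(-11190) = 1*(-11190) = -11190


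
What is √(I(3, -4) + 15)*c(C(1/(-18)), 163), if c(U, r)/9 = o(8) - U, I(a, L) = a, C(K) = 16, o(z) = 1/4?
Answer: -1701*√2/4 ≈ -601.39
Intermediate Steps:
o(z) = ¼
c(U, r) = 9/4 - 9*U (c(U, r) = 9*(¼ - U) = 9/4 - 9*U)
√(I(3, -4) + 15)*c(C(1/(-18)), 163) = √(3 + 15)*(9/4 - 9*16) = √18*(9/4 - 144) = (3*√2)*(-567/4) = -1701*√2/4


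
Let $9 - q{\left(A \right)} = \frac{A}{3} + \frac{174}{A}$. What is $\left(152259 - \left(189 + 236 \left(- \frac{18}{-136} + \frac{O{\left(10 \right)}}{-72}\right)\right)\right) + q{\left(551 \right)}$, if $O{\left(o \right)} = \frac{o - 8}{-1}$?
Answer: $\frac{441448958}{2907} \approx 1.5186 \cdot 10^{5}$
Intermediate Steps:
$q{\left(A \right)} = 9 - \frac{174}{A} - \frac{A}{3}$ ($q{\left(A \right)} = 9 - \left(\frac{A}{3} + \frac{174}{A}\right) = 9 - \left(\frac{174}{A} + \frac{A}{3}\right) = 9 - \frac{174}{A} - \frac{A}{3}$)
$O{\left(o \right)} = 8 - o$ ($O{\left(o \right)} = \left(-8 + o\right) \left(-1\right) = 8 - o$)
$\left(152259 - \left(189 + 236 \left(- \frac{18}{-136} + \frac{O{\left(10 \right)}}{-72}\right)\right)\right) + q{\left(551 \right)} = \left(152259 - \left(189 + 236 \left(- \frac{18}{-136} + \frac{8 - 10}{-72}\right)\right)\right) - \left(\frac{524}{3} + \frac{6}{19}\right) = \left(152259 - \left(189 + 236 \left(\left(-18\right) \left(- \frac{1}{136}\right) + \left(8 - 10\right) \left(- \frac{1}{72}\right)\right)\right)\right) - \frac{9974}{57} = \left(152259 - \left(189 + 236 \left(\frac{9}{68} - - \frac{1}{36}\right)\right)\right) - \frac{9974}{57} = \left(152259 - \left(189 + 236 \left(\frac{9}{68} + \frac{1}{36}\right)\right)\right) - \frac{9974}{57} = \left(152259 - \frac{34699}{153}\right) - \frac{9974}{57} = \frac{23260928}{153} - \frac{9974}{57} = \frac{441448958}{2907}$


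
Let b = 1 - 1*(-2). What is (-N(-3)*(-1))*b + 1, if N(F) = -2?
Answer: -5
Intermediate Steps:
b = 3 (b = 1 + 2 = 3)
(-N(-3)*(-1))*b + 1 = (-1*(-2)*(-1))*3 + 1 = (2*(-1))*3 + 1 = -2*3 + 1 = -6 + 1 = -5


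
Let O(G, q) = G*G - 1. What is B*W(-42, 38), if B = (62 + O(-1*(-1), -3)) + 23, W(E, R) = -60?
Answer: -5100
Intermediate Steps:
O(G, q) = -1 + G² (O(G, q) = G² - 1 = -1 + G²)
B = 85 (B = (62 + (-1 + (-1*(-1))²)) + 23 = (62 + (-1 + 1²)) + 23 = (62 + (-1 + 1)) + 23 = (62 + 0) + 23 = 62 + 23 = 85)
B*W(-42, 38) = 85*(-60) = -5100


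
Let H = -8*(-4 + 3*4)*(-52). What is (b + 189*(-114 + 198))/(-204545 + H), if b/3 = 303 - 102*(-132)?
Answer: -57177/201217 ≈ -0.28416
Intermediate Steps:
H = 3328 (H = -8*(-4 + 12)*(-52) = -8*8*(-52) = -64*(-52) = 3328)
b = 41301 (b = 3*(303 - 102*(-132)) = 3*(303 + 13464) = 3*13767 = 41301)
(b + 189*(-114 + 198))/(-204545 + H) = (41301 + 189*(-114 + 198))/(-204545 + 3328) = (41301 + 189*84)/(-201217) = (41301 + 15876)*(-1/201217) = 57177*(-1/201217) = -57177/201217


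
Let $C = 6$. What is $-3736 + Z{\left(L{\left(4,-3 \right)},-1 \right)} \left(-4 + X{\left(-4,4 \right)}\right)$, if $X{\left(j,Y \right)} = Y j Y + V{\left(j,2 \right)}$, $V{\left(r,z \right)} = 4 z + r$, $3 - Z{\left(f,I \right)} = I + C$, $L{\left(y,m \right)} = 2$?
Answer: $-3608$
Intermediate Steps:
$Z{\left(f,I \right)} = -3 - I$ ($Z{\left(f,I \right)} = 3 - \left(I + 6\right) = 3 - \left(6 + I\right) = -3 - I$)
$V{\left(r,z \right)} = r + 4 z$
$X{\left(j,Y \right)} = 8 + j + j Y^{2}$ ($X{\left(j,Y \right)} = Y j Y + \left(j + 4 \cdot 2\right) = j Y^{2} + \left(j + 8\right) = j Y^{2} + \left(8 + j\right) = 8 + j + j Y^{2}$)
$-3736 + Z{\left(L{\left(4,-3 \right)},-1 \right)} \left(-4 + X{\left(-4,4 \right)}\right) = -3736 + \left(-3 - -1\right) \left(-4 - \left(-4 + 64\right)\right) = -3736 + \left(-3 + 1\right) \left(-4 - 60\right) = -3736 - 2 \left(-4 - 60\right) = -3736 - -128 = -3736 + 128 = -3608$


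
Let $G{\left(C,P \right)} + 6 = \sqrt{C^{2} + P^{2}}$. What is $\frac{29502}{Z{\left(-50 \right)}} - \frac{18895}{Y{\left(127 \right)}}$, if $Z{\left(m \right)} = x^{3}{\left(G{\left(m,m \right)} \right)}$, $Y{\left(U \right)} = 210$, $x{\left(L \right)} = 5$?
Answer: $\frac{766709}{5250} \approx 146.04$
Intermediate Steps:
$G{\left(C,P \right)} = -6 + \sqrt{C^{2} + P^{2}}$
$Z{\left(m \right)} = 125$ ($Z{\left(m \right)} = 5^{3} = 125$)
$\frac{29502}{Z{\left(-50 \right)}} - \frac{18895}{Y{\left(127 \right)}} = \frac{29502}{125} - \frac{18895}{210} = 29502 \cdot \frac{1}{125} - \frac{3779}{42} = \frac{29502}{125} - \frac{3779}{42} = \frac{766709}{5250}$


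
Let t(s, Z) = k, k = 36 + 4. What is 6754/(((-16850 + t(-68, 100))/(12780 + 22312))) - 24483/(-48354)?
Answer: -1910006021507/135471790 ≈ -14099.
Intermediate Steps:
k = 40
t(s, Z) = 40
6754/(((-16850 + t(-68, 100))/(12780 + 22312))) - 24483/(-48354) = 6754/(((-16850 + 40)/(12780 + 22312))) - 24483/(-48354) = 6754/((-16810/35092)) - 24483*(-1/48354) = 6754/((-16810*1/35092)) + 8161/16118 = 6754/(-8405/17546) + 8161/16118 = 6754*(-17546/8405) + 8161/16118 = -118505684/8405 + 8161/16118 = -1910006021507/135471790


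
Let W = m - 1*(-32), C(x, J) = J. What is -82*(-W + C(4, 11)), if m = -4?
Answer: 1394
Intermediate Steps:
W = 28 (W = -4 - 1*(-32) = -4 + 32 = 28)
-82*(-W + C(4, 11)) = -82*(-1*28 + 11) = -82*(-28 + 11) = -82*(-17) = 1394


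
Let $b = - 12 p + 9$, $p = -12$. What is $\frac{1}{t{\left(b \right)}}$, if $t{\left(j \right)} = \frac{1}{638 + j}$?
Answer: $791$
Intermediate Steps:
$b = 153$ ($b = \left(-12\right) \left(-12\right) + 9 = 144 + 9 = 153$)
$\frac{1}{t{\left(b \right)}} = \frac{1}{\frac{1}{638 + 153}} = \frac{1}{\frac{1}{791}} = 791$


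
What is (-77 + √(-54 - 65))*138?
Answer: -10626 + 138*I*√119 ≈ -10626.0 + 1505.4*I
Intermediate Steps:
(-77 + √(-54 - 65))*138 = (-77 + √(-119))*138 = (-77 + I*√119)*138 = -10626 + 138*I*√119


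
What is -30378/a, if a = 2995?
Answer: -30378/2995 ≈ -10.143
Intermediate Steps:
-30378/a = -30378/2995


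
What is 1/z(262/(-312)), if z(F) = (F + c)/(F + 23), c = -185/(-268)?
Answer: -231619/1562 ≈ -148.28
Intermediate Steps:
c = 185/268 (c = -185*(-1/268) = 185/268 ≈ 0.69030)
z(F) = (185/268 + F)/(23 + F) (z(F) = (F + 185/268)/(F + 23) = (185/268 + F)/(23 + F))
1/z(262/(-312)) = 1/((185/268 + 262/(-312))/(23 + 262/(-312))) = 1/((185/268 + 262*(-1/312))/(23 + 262*(-1/312))) = 1/((185/268 - 131/156)/(23 - 131/156)) = 1/(-781/5226/(3457/156)) = 1/((156/3457)*(-781/5226)) = 1/(-1562/231619) = -231619/1562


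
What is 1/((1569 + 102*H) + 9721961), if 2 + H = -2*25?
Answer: 1/9718226 ≈ 1.0290e-7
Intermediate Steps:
H = -52 (H = -2 - 2*25 = -2 - 50 = -52)
1/((1569 + 102*H) + 9721961) = 1/((1569 + 102*(-52)) + 9721961) = 1/((1569 - 5304) + 9721961) = 1/(-3735 + 9721961) = 1/9718226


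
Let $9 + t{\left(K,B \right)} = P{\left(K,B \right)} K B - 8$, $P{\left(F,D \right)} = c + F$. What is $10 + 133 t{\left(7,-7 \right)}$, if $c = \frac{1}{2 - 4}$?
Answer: $- \frac{89223}{2} \approx -44612.0$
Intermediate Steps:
$c = - \frac{1}{2}$ ($c = \frac{1}{-2} = - \frac{1}{2} \approx -0.5$)
$P{\left(F,D \right)} = - \frac{1}{2} + F$
$t{\left(K,B \right)} = -17 + B K \left(- \frac{1}{2} + K\right)$ ($t{\left(K,B \right)} = -9 + \left(\left(- \frac{1}{2} + K\right) K B - 8\right) = -9 + \left(K \left(- \frac{1}{2} + K\right) B - 8\right) = -9 + \left(B K \left(- \frac{1}{2} + K\right) - 8\right) = -9 + \left(-8 + B K \left(- \frac{1}{2} + K\right)\right) = -17 + B K \left(- \frac{1}{2} + K\right)$)
$10 + 133 t{\left(7,-7 \right)} = 10 + 133 \left(-17 + \frac{1}{2} \left(-7\right) 7 \left(-1 + 2 \cdot 7\right)\right) = 10 + 133 \left(-17 + \frac{1}{2} \left(-7\right) 7 \left(-1 + 14\right)\right) = 10 + 133 \left(-17 + \frac{1}{2} \left(-7\right) 7 \cdot 13\right) = 10 + 133 \left(-17 - \frac{637}{2}\right) = 10 + 133 \left(- \frac{671}{2}\right) = 10 - \frac{89243}{2} = - \frac{89223}{2}$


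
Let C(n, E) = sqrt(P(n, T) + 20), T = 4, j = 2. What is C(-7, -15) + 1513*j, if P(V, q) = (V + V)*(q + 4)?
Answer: 3026 + 2*I*sqrt(23) ≈ 3026.0 + 9.5917*I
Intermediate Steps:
P(V, q) = 2*V*(4 + q) (P(V, q) = (2*V)*(4 + q) = 2*V*(4 + q))
C(n, E) = sqrt(20 + 16*n) (C(n, E) = sqrt(2*n*(4 + 4) + 20) = sqrt(2*n*8 + 20) = sqrt(16*n + 20) = sqrt(20 + 16*n))
C(-7, -15) + 1513*j = 2*sqrt(5 + 4*(-7)) + 1513*2 = 2*sqrt(5 - 28) + 3026 = 2*sqrt(-23) + 3026 = 2*(I*sqrt(23)) + 3026 = 2*I*sqrt(23) + 3026 = 3026 + 2*I*sqrt(23)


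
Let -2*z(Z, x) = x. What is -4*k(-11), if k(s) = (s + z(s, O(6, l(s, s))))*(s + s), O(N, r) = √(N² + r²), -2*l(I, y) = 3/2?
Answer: -968 - 33*√65 ≈ -1234.1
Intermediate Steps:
l(I, y) = -¾ (l(I, y) = -3/(2*2) = -½*3/2 = -¾)
z(Z, x) = -x/2
k(s) = 2*s*(s - 3*√65/8) (k(s) = (s - √(6² + (-¾)²)/2)*(s + s) = (s - √(36 + 9/16)/2)*(2*s) = (s - 3*√65/8)*(2*s) = 2*s*(s - 3*√65/8))
-4*k(-11) = -(-11)*(-3*√65 + 8*(-11)) = -(-11)*(-3*√65 - 88) = -(-11)*(-88 - 3*√65) = -4*(242 + 33*√65/4) = -968 - 33*√65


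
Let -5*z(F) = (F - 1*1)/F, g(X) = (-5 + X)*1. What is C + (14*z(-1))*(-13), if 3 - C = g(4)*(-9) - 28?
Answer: 474/5 ≈ 94.800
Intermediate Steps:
g(X) = -5 + X
z(F) = -(-1 + F)/(5*F) (z(F) = -(F - 1*1)/(5*F) = -(F - 1)/(5*F) = -(-1 + F)/(5*F))
C = 22 (C = 3 - ((-5 + 4)*(-9) - 28) = 3 - (-1*(-9) - 28) = 3 - (9 - 28) = 3 - 1*(-19) = 3 + 19 = 22)
C + (14*z(-1))*(-13) = 22 + (14*((1/5)*(1 - 1*(-1))/(-1)))*(-13) = 22 + (14*((1/5)*(-1)*(1 + 1)))*(-13) = 22 + (14*((1/5)*(-1)*2))*(-13) = 22 + (14*(-2/5))*(-13) = 22 - 28/5*(-13) = 22 + 364/5 = 474/5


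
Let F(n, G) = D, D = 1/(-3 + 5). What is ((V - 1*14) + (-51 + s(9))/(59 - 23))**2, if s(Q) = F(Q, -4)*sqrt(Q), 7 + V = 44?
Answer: 29929/64 ≈ 467.64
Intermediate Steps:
V = 37 (V = -7 + 44 = 37)
D = 1/2 ≈ 0.50000
F(n, G) = 1/2
s(Q) = sqrt(Q)/2
((V - 1*14) + (-51 + s(9))/(59 - 23))**2 = ((37 - 1*14) + (-51 + sqrt(9)/2)/(59 - 23))**2 = ((37 - 14) + (-51 + (1/2)*3)/36)**2 = (23 + (-51 + 3/2)*(1/36))**2 = (23 - 99/2*1/36)**2 = (23 - 11/8)**2 = (173/8)**2 = 29929/64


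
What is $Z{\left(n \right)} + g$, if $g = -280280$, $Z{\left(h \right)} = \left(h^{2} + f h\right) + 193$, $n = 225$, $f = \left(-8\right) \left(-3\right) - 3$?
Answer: $-224737$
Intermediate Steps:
$f = 21$ ($f = 24 - 3 = 21$)
$Z{\left(h \right)} = 193 + h^{2} + 21 h$ ($Z{\left(h \right)} = \left(h^{2} + 21 h\right) + 193 = 193 + h^{2} + 21 h$)
$Z{\left(n \right)} + g = \left(193 + 225^{2} + 21 \cdot 225\right) - 280280 = \left(193 + 50625 + 4725\right) - 280280 = 55543 - 280280 = -224737$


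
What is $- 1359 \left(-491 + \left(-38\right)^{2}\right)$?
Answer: $-1295127$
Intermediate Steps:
$- 1359 \left(-491 + \left(-38\right)^{2}\right) = - 1359 \left(-491 + 1444\right) = \left(-1359\right) 953 = -1295127$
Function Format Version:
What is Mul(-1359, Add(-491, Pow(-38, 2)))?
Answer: -1295127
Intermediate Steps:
Mul(-1359, Add(-491, Pow(-38, 2))) = Mul(-1359, Add(-491, 1444)) = Mul(-1359, 953) = -1295127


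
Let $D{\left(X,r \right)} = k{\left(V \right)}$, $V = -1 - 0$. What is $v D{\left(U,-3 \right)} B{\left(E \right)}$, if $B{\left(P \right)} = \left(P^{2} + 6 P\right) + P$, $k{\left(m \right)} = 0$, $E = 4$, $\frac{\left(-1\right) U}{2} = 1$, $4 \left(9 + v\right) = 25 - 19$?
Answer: $0$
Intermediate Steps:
$v = - \frac{15}{2}$ ($v = -9 + \frac{25 - 19}{4} = -9 + \frac{1}{4} \cdot 6 = -9 + \frac{3}{2} = - \frac{15}{2} \approx -7.5$)
$U = -2$ ($U = \left(-2\right) 1 = -2$)
$V = -1$ ($V = -1 + 0 = -1$)
$B{\left(P \right)} = P^{2} + 7 P$
$D{\left(X,r \right)} = 0$
$v D{\left(U,-3 \right)} B{\left(E \right)} = - \frac{15 \cdot 0 \cdot 4 \left(7 + 4\right)}{2} = - \frac{15 \cdot 0 \cdot 4 \cdot 11}{2} = - \frac{15 \cdot 0 \cdot 44}{2} = \left(- \frac{15}{2}\right) 0 = 0$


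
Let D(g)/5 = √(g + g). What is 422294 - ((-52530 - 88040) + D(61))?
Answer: 562864 - 5*√122 ≈ 5.6281e+5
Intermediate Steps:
D(g) = 5*√2*√g (D(g) = 5*√(g + g) = 5*√(2*g) = 5*(√2*√g) = 5*√2*√g)
422294 - ((-52530 - 88040) + D(61)) = 422294 - ((-52530 - 88040) + 5*√2*√61) = 422294 - (-140570 + 5*√122) = 422294 + (140570 - 5*√122) = 562864 - 5*√122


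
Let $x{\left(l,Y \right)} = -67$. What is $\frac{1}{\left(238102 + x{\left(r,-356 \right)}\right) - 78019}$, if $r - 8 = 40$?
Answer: $\frac{1}{160016} \approx 6.2494 \cdot 10^{-6}$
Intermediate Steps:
$r = 48$ ($r = 8 + 40 = 48$)
$\frac{1}{\left(238102 + x{\left(r,-356 \right)}\right) - 78019} = \frac{1}{\left(238102 - 67\right) - 78019} = \frac{1}{238035 - 78019} = \frac{1}{160016}$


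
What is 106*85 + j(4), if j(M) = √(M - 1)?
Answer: 9010 + √3 ≈ 9011.7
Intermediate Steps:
j(M) = √(-1 + M)
106*85 + j(4) = 106*85 + √(-1 + 4) = 9010 + √3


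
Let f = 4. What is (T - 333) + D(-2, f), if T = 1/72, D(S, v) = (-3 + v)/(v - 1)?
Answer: -23951/72 ≈ -332.65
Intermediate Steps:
D(S, v) = (-3 + v)/(-1 + v)
T = 1/72 ≈ 0.013889
(T - 333) + D(-2, f) = (1/72 - 333) + (-3 + 4)/(-1 + 4) = -23975/72 + 1/3 = -23975/72 + (⅓)*1 = -23975/72 + ⅓ = -23951/72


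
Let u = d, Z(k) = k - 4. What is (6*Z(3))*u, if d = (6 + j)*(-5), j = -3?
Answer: 90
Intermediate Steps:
Z(k) = -4 + k
d = -15 (d = (6 - 3)*(-5) = 3*(-5) = -15)
u = -15
(6*Z(3))*u = (6*(-4 + 3))*(-15) = (6*(-1))*(-15) = -6*(-15) = 90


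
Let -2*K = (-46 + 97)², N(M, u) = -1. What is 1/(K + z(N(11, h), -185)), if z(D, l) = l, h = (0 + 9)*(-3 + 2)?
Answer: -2/2971 ≈ -0.00067317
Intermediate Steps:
h = -9 (h = 9*(-1) = -9)
K = -2601/2 (K = -(-46 + 97)²/2 = -½*51² = -½*2601 = -2601/2 ≈ -1300.5)
1/(K + z(N(11, h), -185)) = 1/(-2601/2 - 185) = 1/(-2971/2) = -2/2971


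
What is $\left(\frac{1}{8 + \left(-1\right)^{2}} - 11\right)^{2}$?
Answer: $\frac{9604}{81} \approx 118.57$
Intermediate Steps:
$\left(\frac{1}{8 + \left(-1\right)^{2}} - 11\right)^{2} = \left(\frac{1}{8 + 1} - 11\right)^{2} = \left(\frac{1}{9} - 11\right)^{2} = \left(- \frac{98}{9}\right)^{2} = \frac{9604}{81}$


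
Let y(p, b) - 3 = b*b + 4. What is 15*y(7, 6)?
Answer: 645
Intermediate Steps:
y(p, b) = 7 + b² (y(p, b) = 3 + (b*b + 4) = 3 + (b² + 4) = 3 + (4 + b²) = 7 + b²)
15*y(7, 6) = 15*(7 + 6²) = 15*(7 + 36) = 15*43 = 645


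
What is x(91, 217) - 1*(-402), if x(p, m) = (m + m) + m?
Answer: 1053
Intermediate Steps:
x(p, m) = 3*m (x(p, m) = 2*m + m = 3*m)
x(91, 217) - 1*(-402) = 3*217 - 1*(-402) = 651 + 402 = 1053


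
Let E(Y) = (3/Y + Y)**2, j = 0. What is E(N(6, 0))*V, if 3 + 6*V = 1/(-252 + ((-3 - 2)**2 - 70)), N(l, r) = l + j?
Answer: -37687/1782 ≈ -21.149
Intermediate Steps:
N(l, r) = l (N(l, r) = l + 0 = l)
E(Y) = (Y + 3/Y)**2
V = -446/891 (V = -1/2 + 1/(6*(-252 + ((-3 - 2)**2 - 70))) = -1/2 + 1/(6*(-252 + ((-5)**2 - 70))) = -1/2 + 1/(6*(-252 + (25 - 70))) = -1/2 + 1/(6*(-252 - 45)) = -1/2 + (1/6)/(-297) = -1/2 + (1/6)*(-1/297) = -1/2 - 1/1782 = -446/891 ≈ -0.50056)
E(N(6, 0))*V = ((3 + 6**2)**2/6**2)*(-446/891) = ((3 + 36)**2/36)*(-446/891) = ((1/36)*39**2)*(-446/891) = ((1/36)*1521)*(-446/891) = (169/4)*(-446/891) = -37687/1782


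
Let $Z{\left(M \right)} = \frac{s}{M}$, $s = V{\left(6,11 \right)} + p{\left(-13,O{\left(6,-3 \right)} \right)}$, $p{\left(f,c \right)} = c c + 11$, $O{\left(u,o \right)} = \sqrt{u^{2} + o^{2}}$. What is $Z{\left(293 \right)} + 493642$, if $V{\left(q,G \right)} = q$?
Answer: $\frac{144637168}{293} \approx 4.9364 \cdot 10^{5}$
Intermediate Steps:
$O{\left(u,o \right)} = \sqrt{o^{2} + u^{2}}$
$p{\left(f,c \right)} = 11 + c^{2}$ ($p{\left(f,c \right)} = c^{2} + 11 = 11 + c^{2}$)
$s = 62$ ($s = 6 + \left(11 + \left(\sqrt{\left(-3\right)^{2} + 6^{2}}\right)^{2}\right) = 6 + \left(11 + \left(\sqrt{9 + 36}\right)^{2}\right) = 6 + \left(11 + \left(\sqrt{45}\right)^{2}\right) = 6 + \left(11 + \left(3 \sqrt{5}\right)^{2}\right) = 6 + \left(11 + 45\right) = 6 + 56 = 62$)
$Z{\left(M \right)} = \frac{62}{M}$
$Z{\left(293 \right)} + 493642 = \frac{62}{293} + 493642 = \frac{144637168}{293}$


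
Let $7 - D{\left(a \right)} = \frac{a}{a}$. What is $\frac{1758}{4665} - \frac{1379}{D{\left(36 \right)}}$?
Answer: $- \frac{2140829}{9330} \approx -229.46$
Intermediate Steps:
$D{\left(a \right)} = 6$ ($D{\left(a \right)} = 7 - \frac{a}{a} = 7 - 1 = 6$)
$\frac{1758}{4665} - \frac{1379}{D{\left(36 \right)}} = \frac{1758}{4665} - \frac{1379}{6} = 1758 \cdot \frac{1}{4665} - \frac{1379}{6} = \frac{586}{1555} - \frac{1379}{6} = - \frac{2140829}{9330}$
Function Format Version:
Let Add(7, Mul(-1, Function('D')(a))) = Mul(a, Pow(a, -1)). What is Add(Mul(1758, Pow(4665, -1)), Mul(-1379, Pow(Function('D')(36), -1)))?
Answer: Rational(-2140829, 9330) ≈ -229.46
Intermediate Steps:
Function('D')(a) = 6 (Function('D')(a) = Add(7, Mul(-1, Mul(a, Pow(a, -1)))) = Add(7, Mul(-1, 1)) = Add(7, -1) = 6)
Add(Mul(1758, Pow(4665, -1)), Mul(-1379, Pow(Function('D')(36), -1))) = Add(Mul(1758, Pow(4665, -1)), Mul(-1379, Pow(6, -1))) = Add(Mul(1758, Rational(1, 4665)), Mul(-1379, Rational(1, 6))) = Add(Rational(586, 1555), Rational(-1379, 6)) = Rational(-2140829, 9330)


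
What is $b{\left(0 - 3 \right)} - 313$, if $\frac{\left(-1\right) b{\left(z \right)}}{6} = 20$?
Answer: $-433$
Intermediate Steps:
$b{\left(z \right)} = -120$ ($b{\left(z \right)} = \left(-6\right) 20 = -120$)
$b{\left(0 - 3 \right)} - 313 = -120 - 313 = -433$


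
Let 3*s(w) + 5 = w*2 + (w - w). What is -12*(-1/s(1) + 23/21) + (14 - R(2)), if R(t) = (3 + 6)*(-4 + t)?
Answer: 48/7 ≈ 6.8571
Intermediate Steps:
s(w) = -5/3 + 2*w/3 (s(w) = -5/3 + (w*2 + (w - w))/3 = -5/3 + (2*w + 0)/3 = -5/3 + (2*w)/3 = -5/3 + 2*w/3)
R(t) = -36 + 9*t (R(t) = 9*(-4 + t) = -36 + 9*t)
-12*(-1/s(1) + 23/21) + (14 - R(2)) = -12*(-1/(-5/3 + (⅔)*1) + 23/21) + (14 - (-36 + 9*2)) = -12*(-1/(-5/3 + ⅔) + 23*(1/21)) + (14 - (-36 + 18)) = -12*(-1/(-1) + 23/21) + (14 - 1*(-18)) = -12*(-1*(-1) + 23/21) + (14 + 18) = -12*(1 + 23/21) + 32 = -12*44/21 + 32 = -176/7 + 32 = 48/7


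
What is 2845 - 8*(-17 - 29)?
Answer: 3213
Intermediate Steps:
2845 - 8*(-17 - 29) = 2845 - 8*(-46) = 2845 + 368 = 3213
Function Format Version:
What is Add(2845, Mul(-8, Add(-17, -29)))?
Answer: 3213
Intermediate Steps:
Add(2845, Mul(-8, Add(-17, -29))) = Add(2845, Mul(-8, -46)) = Add(2845, 368) = 3213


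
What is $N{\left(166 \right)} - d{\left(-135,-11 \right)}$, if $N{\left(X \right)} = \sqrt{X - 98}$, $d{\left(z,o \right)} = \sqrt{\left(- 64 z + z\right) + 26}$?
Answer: $- \sqrt{8531} + 2 \sqrt{17} \approx -84.117$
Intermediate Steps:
$d{\left(z,o \right)} = \sqrt{26 - 63 z}$ ($d{\left(z,o \right)} = \sqrt{- 63 z + 26} = \sqrt{26 - 63 z}$)
$N{\left(X \right)} = \sqrt{-98 + X}$
$N{\left(166 \right)} - d{\left(-135,-11 \right)} = \sqrt{-98 + 166} - \sqrt{26 - -8505} = \sqrt{68} - \sqrt{26 + 8505} = 2 \sqrt{17} - \sqrt{8531} = - \sqrt{8531} + 2 \sqrt{17}$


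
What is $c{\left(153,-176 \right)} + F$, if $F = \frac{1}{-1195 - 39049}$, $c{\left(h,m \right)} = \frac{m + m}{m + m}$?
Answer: $\frac{40243}{40244} \approx 0.99998$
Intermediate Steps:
$c{\left(h,m \right)} = 1$ ($c{\left(h,m \right)} = \frac{2 m}{2 m} = 2 m \frac{1}{2 m} = 1$)
$F = - \frac{1}{40244}$ ($F = \frac{1}{-40244} = - \frac{1}{40244} \approx -2.4848 \cdot 10^{-5}$)
$c{\left(153,-176 \right)} + F = 1 - \frac{1}{40244} = \frac{40243}{40244}$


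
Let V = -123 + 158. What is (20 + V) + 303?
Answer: 358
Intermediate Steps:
V = 35
(20 + V) + 303 = (20 + 35) + 303 = 55 + 303 = 358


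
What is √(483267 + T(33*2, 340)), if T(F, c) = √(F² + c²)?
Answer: √(483267 + 2*√29989) ≈ 695.42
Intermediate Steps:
√(483267 + T(33*2, 340)) = √(483267 + √((33*2)² + 340²)) = √(483267 + √(66² + 115600)) = √(483267 + √(4356 + 115600)) = √(483267 + √119956) = √(483267 + 2*√29989)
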